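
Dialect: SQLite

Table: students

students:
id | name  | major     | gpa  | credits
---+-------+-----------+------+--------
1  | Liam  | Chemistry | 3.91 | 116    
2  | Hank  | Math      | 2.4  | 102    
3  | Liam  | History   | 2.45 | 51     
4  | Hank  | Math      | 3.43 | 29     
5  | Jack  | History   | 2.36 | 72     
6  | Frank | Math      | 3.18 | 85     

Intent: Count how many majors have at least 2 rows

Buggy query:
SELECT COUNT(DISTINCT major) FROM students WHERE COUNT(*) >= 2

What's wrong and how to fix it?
Bug: WHERE filters individual rows, not groups, so a group-level COUNT is invalid there

Fix: Group first with HAVING COUNT(*) >= 2, then COUNT the resulting groups

Corrected query:
SELECT COUNT(*) FROM (SELECT major FROM students GROUP BY major HAVING COUNT(*) >= 2)

Result:
COUNT(*)
--------
2       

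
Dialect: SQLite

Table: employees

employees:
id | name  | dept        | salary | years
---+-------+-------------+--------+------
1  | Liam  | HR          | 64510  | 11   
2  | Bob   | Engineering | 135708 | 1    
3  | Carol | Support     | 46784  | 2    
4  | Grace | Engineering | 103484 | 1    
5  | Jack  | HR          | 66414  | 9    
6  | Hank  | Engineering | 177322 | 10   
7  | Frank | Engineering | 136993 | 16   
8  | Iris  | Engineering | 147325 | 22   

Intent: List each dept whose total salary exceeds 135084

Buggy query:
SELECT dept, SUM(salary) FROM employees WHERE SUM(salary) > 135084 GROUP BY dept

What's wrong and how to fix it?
Bug: WHERE runs before GROUP BY, so aggregates aren't available there

Fix: Use HAVING (which filters groups after aggregation) instead of WHERE

Corrected query:
SELECT dept, SUM(salary) FROM employees GROUP BY dept HAVING SUM(salary) > 135084

Result:
dept        | SUM(salary)
------------+------------
Engineering | 700832     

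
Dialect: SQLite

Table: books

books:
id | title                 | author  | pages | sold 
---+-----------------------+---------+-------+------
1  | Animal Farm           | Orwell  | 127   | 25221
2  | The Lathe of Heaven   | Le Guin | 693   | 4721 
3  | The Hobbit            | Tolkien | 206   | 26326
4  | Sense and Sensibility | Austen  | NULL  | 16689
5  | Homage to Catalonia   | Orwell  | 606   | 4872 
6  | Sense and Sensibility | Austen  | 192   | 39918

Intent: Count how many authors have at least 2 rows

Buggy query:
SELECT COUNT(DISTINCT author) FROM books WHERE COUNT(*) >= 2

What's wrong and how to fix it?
Bug: COUNT(*) cannot appear in WHERE; the per-group count doesn't exist yet

Fix: Use a subquery that GROUPs and filters with HAVING, then count its rows

Corrected query:
SELECT COUNT(*) FROM (SELECT author FROM books GROUP BY author HAVING COUNT(*) >= 2)

Result:
COUNT(*)
--------
2       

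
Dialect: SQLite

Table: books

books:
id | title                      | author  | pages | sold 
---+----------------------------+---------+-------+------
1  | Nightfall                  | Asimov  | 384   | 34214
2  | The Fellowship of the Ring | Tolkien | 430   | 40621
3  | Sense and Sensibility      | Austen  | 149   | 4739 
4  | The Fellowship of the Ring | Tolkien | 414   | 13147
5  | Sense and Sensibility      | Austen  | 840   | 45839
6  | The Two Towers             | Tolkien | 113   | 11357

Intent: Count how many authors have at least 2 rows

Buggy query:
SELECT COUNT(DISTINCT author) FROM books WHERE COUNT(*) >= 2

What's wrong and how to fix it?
Bug: WHERE filters individual rows, not groups, so a group-level COUNT is invalid there

Fix: Group first with HAVING COUNT(*) >= 2, then COUNT the resulting groups

Corrected query:
SELECT COUNT(*) FROM (SELECT author FROM books GROUP BY author HAVING COUNT(*) >= 2)

Result:
COUNT(*)
--------
2       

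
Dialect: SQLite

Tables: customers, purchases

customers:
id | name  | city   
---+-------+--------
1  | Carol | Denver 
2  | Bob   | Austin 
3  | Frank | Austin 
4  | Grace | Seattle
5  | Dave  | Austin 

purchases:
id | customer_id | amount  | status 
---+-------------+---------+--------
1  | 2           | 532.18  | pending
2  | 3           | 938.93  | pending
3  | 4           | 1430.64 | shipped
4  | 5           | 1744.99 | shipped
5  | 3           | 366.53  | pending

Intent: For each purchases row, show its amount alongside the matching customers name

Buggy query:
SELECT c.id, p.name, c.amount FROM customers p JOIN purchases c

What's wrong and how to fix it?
Bug: JOIN with no ON clause produces a cartesian product; every purchases row pairs with every customers row

Fix: Specify the join condition linking the foreign key to the parent id

Corrected query:
SELECT c.id, p.name, c.amount FROM customers p JOIN purchases c ON c.customer_id = p.id

Result:
id | name  | amount 
---+-------+--------
1  | Bob   | 532.18 
2  | Frank | 938.93 
3  | Grace | 1430.64
4  | Dave  | 1744.99
5  | Frank | 366.53 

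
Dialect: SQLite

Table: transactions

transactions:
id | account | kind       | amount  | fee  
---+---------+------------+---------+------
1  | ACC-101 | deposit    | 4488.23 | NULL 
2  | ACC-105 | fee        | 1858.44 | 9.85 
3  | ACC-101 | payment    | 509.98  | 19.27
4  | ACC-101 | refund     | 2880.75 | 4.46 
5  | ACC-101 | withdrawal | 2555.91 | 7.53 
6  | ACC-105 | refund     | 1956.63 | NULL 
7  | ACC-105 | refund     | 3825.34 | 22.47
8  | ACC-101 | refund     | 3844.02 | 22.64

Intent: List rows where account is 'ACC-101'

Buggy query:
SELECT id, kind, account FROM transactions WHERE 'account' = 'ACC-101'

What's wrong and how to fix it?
Bug: 'account' in single quotes is a string literal, not the column; the comparison is literal-vs-literal and never true

Fix: Remove the quotes around the column name (or use double quotes for an identifier)

Corrected query:
SELECT id, kind, account FROM transactions WHERE account = 'ACC-101'

Result:
id | kind       | account
---+------------+--------
1  | deposit    | ACC-101
3  | payment    | ACC-101
4  | refund     | ACC-101
5  | withdrawal | ACC-101
8  | refund     | ACC-101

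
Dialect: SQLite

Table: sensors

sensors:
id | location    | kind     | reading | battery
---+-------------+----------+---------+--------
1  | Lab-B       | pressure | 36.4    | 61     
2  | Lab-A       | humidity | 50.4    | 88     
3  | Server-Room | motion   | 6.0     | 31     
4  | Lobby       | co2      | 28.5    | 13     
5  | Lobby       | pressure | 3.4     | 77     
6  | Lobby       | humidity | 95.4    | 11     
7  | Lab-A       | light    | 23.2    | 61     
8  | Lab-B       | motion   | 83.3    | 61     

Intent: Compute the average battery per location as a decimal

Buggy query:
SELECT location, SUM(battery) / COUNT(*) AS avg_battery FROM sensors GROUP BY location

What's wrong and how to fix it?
Bug: Both operands are integers, so '/' performs integer division and truncates

Fix: Cast one side to REAL so the division keeps the fractional part

Corrected query:
SELECT location, SUM(battery) * 1.0 / COUNT(*) AS avg_battery FROM sensors GROUP BY location

Result:
location    | avg_battery
------------+------------
Lab-A       | 74.5       
Lab-B       | 61         
Lobby       | 33.666667  
Server-Room | 31         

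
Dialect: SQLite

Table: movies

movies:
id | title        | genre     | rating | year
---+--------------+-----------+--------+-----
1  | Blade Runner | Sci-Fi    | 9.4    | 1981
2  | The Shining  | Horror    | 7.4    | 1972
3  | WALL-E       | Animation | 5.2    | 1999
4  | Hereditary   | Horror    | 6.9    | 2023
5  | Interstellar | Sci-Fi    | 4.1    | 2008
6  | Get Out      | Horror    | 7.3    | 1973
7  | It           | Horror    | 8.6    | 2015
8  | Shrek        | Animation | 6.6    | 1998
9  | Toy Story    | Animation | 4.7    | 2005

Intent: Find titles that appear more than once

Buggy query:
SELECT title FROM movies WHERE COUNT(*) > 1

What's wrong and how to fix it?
Bug: WHERE can't reference COUNT(*); aggregates are computed after WHERE

Fix: Group first, then use HAVING for the count condition

Corrected query:
SELECT title FROM movies GROUP BY title HAVING COUNT(*) > 1

Result:
(no rows)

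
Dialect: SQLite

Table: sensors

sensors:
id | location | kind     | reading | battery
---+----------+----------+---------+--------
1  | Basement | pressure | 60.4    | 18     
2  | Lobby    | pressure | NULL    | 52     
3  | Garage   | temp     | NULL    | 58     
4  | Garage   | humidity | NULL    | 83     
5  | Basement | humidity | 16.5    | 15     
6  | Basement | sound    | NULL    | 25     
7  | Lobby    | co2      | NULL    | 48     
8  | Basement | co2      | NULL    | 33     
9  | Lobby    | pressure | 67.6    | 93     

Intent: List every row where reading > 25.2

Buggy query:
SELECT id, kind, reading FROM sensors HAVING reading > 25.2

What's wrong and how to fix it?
Bug: This is a non-aggregate query (no GROUP BY, no aggregates), so in SQLite the HAVING clause is invalid here; a row-level condition belongs in WHERE

Fix: Replace HAVING with WHERE since the condition applies to individual rows

Corrected query:
SELECT id, kind, reading FROM sensors WHERE reading > 25.2

Result:
id | kind     | reading
---+----------+--------
1  | pressure | 60.4   
9  | pressure | 67.6   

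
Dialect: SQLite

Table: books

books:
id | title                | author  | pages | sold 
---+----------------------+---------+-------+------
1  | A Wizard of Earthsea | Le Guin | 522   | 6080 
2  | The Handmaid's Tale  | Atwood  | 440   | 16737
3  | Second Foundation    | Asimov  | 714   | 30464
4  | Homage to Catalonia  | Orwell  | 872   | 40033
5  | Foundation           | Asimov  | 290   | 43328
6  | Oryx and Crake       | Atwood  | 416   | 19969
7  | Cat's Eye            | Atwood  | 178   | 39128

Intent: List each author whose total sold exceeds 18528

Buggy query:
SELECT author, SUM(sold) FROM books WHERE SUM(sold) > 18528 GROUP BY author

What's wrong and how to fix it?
Bug: WHERE runs before GROUP BY, so aggregates aren't available there

Fix: Use HAVING (which filters groups after aggregation) instead of WHERE

Corrected query:
SELECT author, SUM(sold) FROM books GROUP BY author HAVING SUM(sold) > 18528

Result:
author | SUM(sold)
-------+----------
Asimov | 73792    
Atwood | 75834    
Orwell | 40033    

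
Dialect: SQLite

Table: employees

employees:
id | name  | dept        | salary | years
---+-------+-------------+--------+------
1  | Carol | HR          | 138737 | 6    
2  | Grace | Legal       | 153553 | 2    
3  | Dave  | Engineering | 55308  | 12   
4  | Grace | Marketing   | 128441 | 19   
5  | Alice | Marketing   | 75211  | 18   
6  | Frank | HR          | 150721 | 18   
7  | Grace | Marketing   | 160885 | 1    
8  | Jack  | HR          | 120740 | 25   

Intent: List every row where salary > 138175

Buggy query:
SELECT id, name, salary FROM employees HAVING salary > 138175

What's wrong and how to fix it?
Bug: HAVING filters the output of aggregation, but this query has no GROUP BY and no aggregate functions, so SQLite rejects it (HAVING clause on a non-aggregate query); the condition here is per row

Fix: Use WHERE for row-level filtering

Corrected query:
SELECT id, name, salary FROM employees WHERE salary > 138175

Result:
id | name  | salary
---+-------+-------
1  | Carol | 138737
2  | Grace | 153553
6  | Frank | 150721
7  | Grace | 160885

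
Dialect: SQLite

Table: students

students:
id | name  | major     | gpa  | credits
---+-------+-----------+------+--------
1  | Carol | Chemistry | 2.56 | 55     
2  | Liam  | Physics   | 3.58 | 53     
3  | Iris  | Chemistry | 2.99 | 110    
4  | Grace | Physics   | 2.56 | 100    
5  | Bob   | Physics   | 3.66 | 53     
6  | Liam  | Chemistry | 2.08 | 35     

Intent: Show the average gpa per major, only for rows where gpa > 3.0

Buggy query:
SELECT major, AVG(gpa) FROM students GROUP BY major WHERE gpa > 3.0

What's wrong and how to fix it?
Bug: WHERE cannot follow GROUP BY

Fix: Place WHERE between FROM and GROUP BY

Corrected query:
SELECT major, AVG(gpa) FROM students WHERE gpa > 3.0 GROUP BY major

Result:
major   | AVG(gpa)
--------+---------
Physics | 3.62    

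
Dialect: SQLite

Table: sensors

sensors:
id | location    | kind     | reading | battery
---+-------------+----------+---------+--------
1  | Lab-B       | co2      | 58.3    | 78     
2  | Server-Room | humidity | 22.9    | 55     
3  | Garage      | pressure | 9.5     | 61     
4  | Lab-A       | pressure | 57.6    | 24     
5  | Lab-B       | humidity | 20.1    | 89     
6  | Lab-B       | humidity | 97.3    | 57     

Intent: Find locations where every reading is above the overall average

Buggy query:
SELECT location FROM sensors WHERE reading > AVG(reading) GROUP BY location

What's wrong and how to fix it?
Bug: WHERE evaluates per row before aggregation, so AVG() is unavailable

Fix: Compute the overall average in a scalar subquery and compare each group's MIN against it in HAVING

Corrected query:
SELECT location FROM sensors GROUP BY location HAVING MIN(reading) > (SELECT AVG(reading) FROM sensors)

Result:
location
--------
Lab-A   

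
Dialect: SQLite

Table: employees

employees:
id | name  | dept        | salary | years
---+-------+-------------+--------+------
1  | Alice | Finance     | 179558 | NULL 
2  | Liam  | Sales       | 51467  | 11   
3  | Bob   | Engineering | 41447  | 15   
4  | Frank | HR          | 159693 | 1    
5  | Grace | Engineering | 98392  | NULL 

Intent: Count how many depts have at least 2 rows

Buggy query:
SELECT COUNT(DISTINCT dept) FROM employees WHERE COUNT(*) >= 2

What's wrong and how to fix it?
Bug: WHERE filters individual rows, not groups, so a group-level COUNT is invalid there

Fix: Group first with HAVING COUNT(*) >= 2, then COUNT the resulting groups

Corrected query:
SELECT COUNT(*) FROM (SELECT dept FROM employees GROUP BY dept HAVING COUNT(*) >= 2)

Result:
COUNT(*)
--------
1       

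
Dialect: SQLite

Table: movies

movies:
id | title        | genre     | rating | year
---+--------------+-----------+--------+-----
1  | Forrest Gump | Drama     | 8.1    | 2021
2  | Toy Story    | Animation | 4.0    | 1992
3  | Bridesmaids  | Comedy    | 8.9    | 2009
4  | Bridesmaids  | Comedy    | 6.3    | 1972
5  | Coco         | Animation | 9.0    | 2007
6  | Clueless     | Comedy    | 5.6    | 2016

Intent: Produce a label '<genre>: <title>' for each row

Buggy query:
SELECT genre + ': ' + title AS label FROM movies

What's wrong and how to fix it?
Bug: '+' is numeric addition; on text columns SQLite converts them to 0 instead of concatenating

Fix: Use the || operator for string concatenation

Corrected query:
SELECT genre || ': ' || title AS label FROM movies

Result:
label               
--------------------
Drama: Forrest Gump 
Animation: Toy Story
Comedy: Bridesmaids 
Comedy: Bridesmaids 
Animation: Coco     
Comedy: Clueless    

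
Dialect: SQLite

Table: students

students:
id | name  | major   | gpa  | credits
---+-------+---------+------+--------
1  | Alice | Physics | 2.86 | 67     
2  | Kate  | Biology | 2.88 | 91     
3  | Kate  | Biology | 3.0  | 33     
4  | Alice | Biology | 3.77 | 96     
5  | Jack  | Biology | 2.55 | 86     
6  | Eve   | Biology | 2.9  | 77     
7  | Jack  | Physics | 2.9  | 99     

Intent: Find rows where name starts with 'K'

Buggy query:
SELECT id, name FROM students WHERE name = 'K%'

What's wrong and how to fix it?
Bug: Wildcards only work with LIKE; '=' treats '%' as a literal character

Fix: Use LIKE for wildcard pattern matching

Corrected query:
SELECT id, name FROM students WHERE name LIKE 'K%'

Result:
id | name
---+-----
2  | Kate
3  | Kate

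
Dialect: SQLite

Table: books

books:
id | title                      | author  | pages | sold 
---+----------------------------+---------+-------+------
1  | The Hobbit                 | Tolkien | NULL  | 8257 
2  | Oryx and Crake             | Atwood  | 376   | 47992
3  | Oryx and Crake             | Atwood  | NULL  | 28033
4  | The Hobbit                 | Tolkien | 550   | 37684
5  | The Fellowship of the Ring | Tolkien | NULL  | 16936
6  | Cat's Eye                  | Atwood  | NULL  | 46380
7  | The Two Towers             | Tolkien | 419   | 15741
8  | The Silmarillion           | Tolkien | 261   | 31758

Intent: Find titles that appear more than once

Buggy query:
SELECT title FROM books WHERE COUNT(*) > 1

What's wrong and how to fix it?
Bug: COUNT(*) is an aggregate and cannot be used in WHERE

Fix: GROUP BY title, then filter groups with HAVING COUNT(*) > 1

Corrected query:
SELECT title FROM books GROUP BY title HAVING COUNT(*) > 1

Result:
title         
--------------
Oryx and Crake
The Hobbit    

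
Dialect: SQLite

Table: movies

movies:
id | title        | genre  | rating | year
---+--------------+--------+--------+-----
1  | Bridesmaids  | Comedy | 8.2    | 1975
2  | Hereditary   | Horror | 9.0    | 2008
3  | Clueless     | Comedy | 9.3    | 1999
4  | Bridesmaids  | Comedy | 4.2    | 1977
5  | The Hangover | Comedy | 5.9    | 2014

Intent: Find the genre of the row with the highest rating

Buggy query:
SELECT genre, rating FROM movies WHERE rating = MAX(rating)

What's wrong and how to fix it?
Bug: MAX(rating) is an aggregate and cannot be used directly in WHERE

Fix: Use a subquery: WHERE rating = (SELECT MAX(rating) FROM movies)

Corrected query:
SELECT genre, rating FROM movies WHERE rating = (SELECT MAX(rating) FROM movies)

Result:
genre  | rating
-------+-------
Comedy | 9.3   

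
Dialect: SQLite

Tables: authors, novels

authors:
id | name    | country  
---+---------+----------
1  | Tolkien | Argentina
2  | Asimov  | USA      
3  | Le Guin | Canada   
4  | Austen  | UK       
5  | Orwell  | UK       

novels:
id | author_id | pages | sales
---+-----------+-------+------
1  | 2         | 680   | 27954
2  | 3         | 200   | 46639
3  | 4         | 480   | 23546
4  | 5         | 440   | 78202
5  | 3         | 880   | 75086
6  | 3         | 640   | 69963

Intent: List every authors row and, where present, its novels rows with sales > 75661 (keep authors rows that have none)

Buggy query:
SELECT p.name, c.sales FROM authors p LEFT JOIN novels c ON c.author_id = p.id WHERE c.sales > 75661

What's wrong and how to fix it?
Bug: A WHERE condition on the right-hand table after LEFT JOIN drops unmatched parents

Fix: Move the right-table condition into the ON clause so unmatched parents are kept

Corrected query:
SELECT p.name, c.sales FROM authors p LEFT JOIN novels c ON c.author_id = p.id AND c.sales > 75661

Result:
name    | sales
--------+------
Tolkien | NULL 
Asimov  | NULL 
Le Guin | NULL 
Austen  | NULL 
Orwell  | 78202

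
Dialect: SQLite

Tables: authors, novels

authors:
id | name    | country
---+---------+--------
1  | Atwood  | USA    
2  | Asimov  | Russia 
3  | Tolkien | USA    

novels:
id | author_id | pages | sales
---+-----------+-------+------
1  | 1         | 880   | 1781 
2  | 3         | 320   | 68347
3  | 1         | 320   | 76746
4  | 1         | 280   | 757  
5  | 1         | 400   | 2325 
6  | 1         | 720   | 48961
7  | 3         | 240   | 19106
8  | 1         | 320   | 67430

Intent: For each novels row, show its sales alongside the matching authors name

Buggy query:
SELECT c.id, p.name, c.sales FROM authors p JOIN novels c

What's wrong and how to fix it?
Bug: Missing join condition: each novels row is matched to all authors rows instead of just its own

Fix: Add ON c.author_id = p.id to the JOIN

Corrected query:
SELECT c.id, p.name, c.sales FROM authors p JOIN novels c ON c.author_id = p.id

Result:
id | name    | sales
---+---------+------
1  | Atwood  | 1781 
2  | Tolkien | 68347
3  | Atwood  | 76746
4  | Atwood  | 757  
5  | Atwood  | 2325 
6  | Atwood  | 48961
7  | Tolkien | 19106
8  | Atwood  | 67430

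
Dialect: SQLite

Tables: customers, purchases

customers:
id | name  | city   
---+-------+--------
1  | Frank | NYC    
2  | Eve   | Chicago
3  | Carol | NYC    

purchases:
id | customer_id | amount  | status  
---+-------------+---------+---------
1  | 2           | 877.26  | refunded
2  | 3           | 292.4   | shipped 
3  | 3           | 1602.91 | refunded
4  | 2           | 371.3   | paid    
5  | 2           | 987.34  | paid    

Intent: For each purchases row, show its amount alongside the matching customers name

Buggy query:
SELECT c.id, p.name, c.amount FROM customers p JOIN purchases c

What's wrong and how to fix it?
Bug: Missing join condition: each purchases row is matched to all customers rows instead of just its own

Fix: Add ON c.customer_id = p.id to the JOIN

Corrected query:
SELECT c.id, p.name, c.amount FROM customers p JOIN purchases c ON c.customer_id = p.id

Result:
id | name  | amount 
---+-------+--------
1  | Eve   | 877.26 
2  | Carol | 292.4  
3  | Carol | 1602.91
4  | Eve   | 371.3  
5  | Eve   | 987.34 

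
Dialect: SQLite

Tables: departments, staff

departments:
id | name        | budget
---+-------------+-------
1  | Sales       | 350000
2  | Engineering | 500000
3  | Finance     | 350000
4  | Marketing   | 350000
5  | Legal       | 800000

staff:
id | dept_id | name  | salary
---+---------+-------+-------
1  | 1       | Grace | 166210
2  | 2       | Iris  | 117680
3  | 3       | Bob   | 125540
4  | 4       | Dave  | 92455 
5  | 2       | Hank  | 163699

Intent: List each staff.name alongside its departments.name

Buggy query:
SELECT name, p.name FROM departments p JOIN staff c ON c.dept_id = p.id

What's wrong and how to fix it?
Bug: Both tables have a 'name' column; the unqualified reference is ambiguous

Fix: Qualify the column with its table alias (c.name)

Corrected query:
SELECT c.name, p.name FROM departments p JOIN staff c ON c.dept_id = p.id

Result:
name  | name       
------+------------
Grace | Sales      
Iris  | Engineering
Bob   | Finance    
Dave  | Marketing  
Hank  | Engineering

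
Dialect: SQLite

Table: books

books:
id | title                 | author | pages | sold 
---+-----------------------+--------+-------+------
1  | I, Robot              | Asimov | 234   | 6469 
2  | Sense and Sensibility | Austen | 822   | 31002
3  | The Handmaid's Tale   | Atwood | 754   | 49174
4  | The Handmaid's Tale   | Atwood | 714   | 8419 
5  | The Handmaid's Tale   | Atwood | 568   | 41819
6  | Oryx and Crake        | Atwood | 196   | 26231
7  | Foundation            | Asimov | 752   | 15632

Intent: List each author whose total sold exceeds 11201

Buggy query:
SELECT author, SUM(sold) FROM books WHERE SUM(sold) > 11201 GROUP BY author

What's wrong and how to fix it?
Bug: SUM(sold) is an aggregate, but WHERE filters rows before aggregation

Fix: Move the aggregate condition to a HAVING clause

Corrected query:
SELECT author, SUM(sold) FROM books GROUP BY author HAVING SUM(sold) > 11201

Result:
author | SUM(sold)
-------+----------
Asimov | 22101    
Atwood | 125643   
Austen | 31002    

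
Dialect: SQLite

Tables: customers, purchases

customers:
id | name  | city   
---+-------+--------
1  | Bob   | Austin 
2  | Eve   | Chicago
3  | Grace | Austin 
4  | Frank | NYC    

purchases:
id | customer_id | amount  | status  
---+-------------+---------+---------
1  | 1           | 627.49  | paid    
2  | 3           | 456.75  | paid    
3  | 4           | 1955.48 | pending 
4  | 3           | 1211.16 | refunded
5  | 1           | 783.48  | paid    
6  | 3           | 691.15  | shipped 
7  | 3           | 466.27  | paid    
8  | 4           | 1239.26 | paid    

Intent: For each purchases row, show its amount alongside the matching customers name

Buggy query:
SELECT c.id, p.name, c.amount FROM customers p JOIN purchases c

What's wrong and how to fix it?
Bug: Missing join condition: each purchases row is matched to all customers rows instead of just its own

Fix: Specify the join condition linking the foreign key to the parent id

Corrected query:
SELECT c.id, p.name, c.amount FROM customers p JOIN purchases c ON c.customer_id = p.id

Result:
id | name  | amount 
---+-------+--------
1  | Bob   | 627.49 
2  | Grace | 456.75 
3  | Frank | 1955.48
4  | Grace | 1211.16
5  | Bob   | 783.48 
6  | Grace | 691.15 
7  | Grace | 466.27 
8  | Frank | 1239.26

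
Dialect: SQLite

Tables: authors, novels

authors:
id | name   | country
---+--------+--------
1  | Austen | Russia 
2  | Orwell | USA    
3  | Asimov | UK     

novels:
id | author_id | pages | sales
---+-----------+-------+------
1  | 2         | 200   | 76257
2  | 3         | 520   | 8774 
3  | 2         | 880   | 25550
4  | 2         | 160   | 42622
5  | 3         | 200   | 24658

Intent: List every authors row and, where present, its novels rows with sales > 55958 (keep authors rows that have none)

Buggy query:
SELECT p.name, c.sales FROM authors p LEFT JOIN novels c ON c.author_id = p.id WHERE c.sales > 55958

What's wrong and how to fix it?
Bug: A WHERE condition on the right-hand table after LEFT JOIN drops unmatched parents

Fix: Put 'c.sales > 55958' in the JOIN's ON clause instead of WHERE

Corrected query:
SELECT p.name, c.sales FROM authors p LEFT JOIN novels c ON c.author_id = p.id AND c.sales > 55958

Result:
name   | sales
-------+------
Austen | NULL 
Orwell | 76257
Asimov | NULL 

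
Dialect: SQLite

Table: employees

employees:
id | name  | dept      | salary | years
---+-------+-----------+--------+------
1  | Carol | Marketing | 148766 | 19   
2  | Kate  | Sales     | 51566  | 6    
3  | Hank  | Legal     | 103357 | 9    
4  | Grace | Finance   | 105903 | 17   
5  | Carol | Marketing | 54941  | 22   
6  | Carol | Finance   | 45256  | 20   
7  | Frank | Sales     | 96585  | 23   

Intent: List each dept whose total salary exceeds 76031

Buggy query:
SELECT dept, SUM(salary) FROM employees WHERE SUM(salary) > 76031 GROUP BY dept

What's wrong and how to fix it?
Bug: SUM(salary) is an aggregate, but WHERE filters rows before aggregation

Fix: Use HAVING (which filters groups after aggregation) instead of WHERE

Corrected query:
SELECT dept, SUM(salary) FROM employees GROUP BY dept HAVING SUM(salary) > 76031

Result:
dept      | SUM(salary)
----------+------------
Finance   | 151159     
Legal     | 103357     
Marketing | 203707     
Sales     | 148151     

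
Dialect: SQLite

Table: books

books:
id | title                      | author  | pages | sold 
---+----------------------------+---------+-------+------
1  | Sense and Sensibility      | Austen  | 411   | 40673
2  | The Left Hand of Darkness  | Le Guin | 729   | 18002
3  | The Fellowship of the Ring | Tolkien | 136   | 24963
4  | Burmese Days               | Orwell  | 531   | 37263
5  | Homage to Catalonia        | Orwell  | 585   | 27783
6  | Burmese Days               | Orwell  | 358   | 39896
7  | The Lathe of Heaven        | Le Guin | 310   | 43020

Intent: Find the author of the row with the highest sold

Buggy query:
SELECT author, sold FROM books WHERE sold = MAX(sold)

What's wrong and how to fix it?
Bug: MAX(sold) is an aggregate and cannot be used directly in WHERE

Fix: Wrap MAX in a scalar subquery so WHERE compares against a single value

Corrected query:
SELECT author, sold FROM books WHERE sold = (SELECT MAX(sold) FROM books)

Result:
author  | sold 
--------+------
Le Guin | 43020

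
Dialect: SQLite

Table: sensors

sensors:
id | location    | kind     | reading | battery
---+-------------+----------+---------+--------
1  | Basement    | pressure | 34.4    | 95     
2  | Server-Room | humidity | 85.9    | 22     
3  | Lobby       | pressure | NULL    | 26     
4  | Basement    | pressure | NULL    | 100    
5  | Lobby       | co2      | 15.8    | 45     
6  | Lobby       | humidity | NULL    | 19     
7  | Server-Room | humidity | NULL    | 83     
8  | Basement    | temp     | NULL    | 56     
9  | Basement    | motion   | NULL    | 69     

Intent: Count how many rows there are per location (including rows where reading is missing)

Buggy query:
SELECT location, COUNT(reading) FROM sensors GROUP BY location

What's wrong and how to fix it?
Bug: COUNT(column) counts non-NULL values only; rows with NULL reading aren't counted

Fix: Replace COUNT(reading) with COUNT(*)

Corrected query:
SELECT location, COUNT(*) FROM sensors GROUP BY location

Result:
location    | COUNT(*)
------------+---------
Basement    | 4       
Lobby       | 3       
Server-Room | 2       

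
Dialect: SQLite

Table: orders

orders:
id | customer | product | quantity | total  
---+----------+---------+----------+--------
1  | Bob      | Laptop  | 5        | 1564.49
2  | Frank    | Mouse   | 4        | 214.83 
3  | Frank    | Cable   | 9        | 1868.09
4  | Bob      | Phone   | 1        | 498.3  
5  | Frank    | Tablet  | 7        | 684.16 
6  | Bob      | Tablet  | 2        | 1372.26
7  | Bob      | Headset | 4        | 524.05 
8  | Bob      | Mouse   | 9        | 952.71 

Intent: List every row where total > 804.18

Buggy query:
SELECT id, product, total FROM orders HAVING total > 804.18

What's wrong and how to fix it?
Bug: This is a non-aggregate query (no GROUP BY, no aggregates), so in SQLite the HAVING clause is invalid here; a row-level condition belongs in WHERE

Fix: Replace HAVING with WHERE since the condition applies to individual rows

Corrected query:
SELECT id, product, total FROM orders WHERE total > 804.18

Result:
id | product | total  
---+---------+--------
1  | Laptop  | 1564.49
3  | Cable   | 1868.09
6  | Tablet  | 1372.26
8  | Mouse   | 952.71 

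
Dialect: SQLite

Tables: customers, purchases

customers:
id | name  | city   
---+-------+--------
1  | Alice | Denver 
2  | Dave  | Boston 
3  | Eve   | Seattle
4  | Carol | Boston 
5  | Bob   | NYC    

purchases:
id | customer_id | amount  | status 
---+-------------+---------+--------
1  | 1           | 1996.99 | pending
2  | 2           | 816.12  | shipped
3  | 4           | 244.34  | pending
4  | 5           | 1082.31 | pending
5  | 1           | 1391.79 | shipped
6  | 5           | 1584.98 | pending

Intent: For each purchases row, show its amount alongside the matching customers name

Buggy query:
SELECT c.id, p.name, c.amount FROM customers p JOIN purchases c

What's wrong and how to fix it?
Bug: Missing join condition: each purchases row is matched to all customers rows instead of just its own

Fix: Specify the join condition linking the foreign key to the parent id

Corrected query:
SELECT c.id, p.name, c.amount FROM customers p JOIN purchases c ON c.customer_id = p.id

Result:
id | name  | amount 
---+-------+--------
1  | Alice | 1996.99
2  | Dave  | 816.12 
3  | Carol | 244.34 
4  | Bob   | 1082.31
5  | Alice | 1391.79
6  | Bob   | 1584.98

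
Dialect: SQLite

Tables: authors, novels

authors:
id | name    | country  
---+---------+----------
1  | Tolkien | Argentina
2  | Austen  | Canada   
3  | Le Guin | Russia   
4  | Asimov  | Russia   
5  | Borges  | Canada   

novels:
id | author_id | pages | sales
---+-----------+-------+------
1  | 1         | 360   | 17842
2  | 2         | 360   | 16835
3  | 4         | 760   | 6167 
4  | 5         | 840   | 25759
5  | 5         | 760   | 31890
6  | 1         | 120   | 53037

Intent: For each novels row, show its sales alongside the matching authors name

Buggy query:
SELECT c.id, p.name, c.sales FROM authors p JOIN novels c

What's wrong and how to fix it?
Bug: Missing join condition: each novels row is matched to all authors rows instead of just its own

Fix: Specify the join condition linking the foreign key to the parent id

Corrected query:
SELECT c.id, p.name, c.sales FROM authors p JOIN novels c ON c.author_id = p.id

Result:
id | name    | sales
---+---------+------
1  | Tolkien | 17842
2  | Austen  | 16835
3  | Asimov  | 6167 
4  | Borges  | 25759
5  | Borges  | 31890
6  | Tolkien | 53037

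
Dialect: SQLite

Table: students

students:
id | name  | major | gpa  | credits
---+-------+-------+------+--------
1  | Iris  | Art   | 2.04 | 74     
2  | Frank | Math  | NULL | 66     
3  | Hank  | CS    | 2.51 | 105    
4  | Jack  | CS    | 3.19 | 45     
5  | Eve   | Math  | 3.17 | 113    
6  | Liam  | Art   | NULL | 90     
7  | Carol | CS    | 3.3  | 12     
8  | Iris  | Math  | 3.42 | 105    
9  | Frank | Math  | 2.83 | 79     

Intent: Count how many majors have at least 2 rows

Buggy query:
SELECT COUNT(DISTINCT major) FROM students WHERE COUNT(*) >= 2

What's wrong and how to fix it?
Bug: WHERE filters individual rows, not groups, so a group-level COUNT is invalid there

Fix: Use a subquery that GROUPs and filters with HAVING, then count its rows

Corrected query:
SELECT COUNT(*) FROM (SELECT major FROM students GROUP BY major HAVING COUNT(*) >= 2)

Result:
COUNT(*)
--------
3       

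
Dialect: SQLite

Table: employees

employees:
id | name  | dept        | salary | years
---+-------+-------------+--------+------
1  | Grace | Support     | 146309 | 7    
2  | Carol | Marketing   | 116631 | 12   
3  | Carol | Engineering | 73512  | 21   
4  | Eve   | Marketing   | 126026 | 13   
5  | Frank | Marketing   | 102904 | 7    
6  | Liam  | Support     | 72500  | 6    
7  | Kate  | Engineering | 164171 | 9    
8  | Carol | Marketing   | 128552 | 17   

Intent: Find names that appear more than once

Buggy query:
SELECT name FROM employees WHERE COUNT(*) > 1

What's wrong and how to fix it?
Bug: WHERE can't reference COUNT(*); aggregates are computed after WHERE

Fix: GROUP BY name, then filter groups with HAVING COUNT(*) > 1

Corrected query:
SELECT name FROM employees GROUP BY name HAVING COUNT(*) > 1

Result:
name 
-----
Carol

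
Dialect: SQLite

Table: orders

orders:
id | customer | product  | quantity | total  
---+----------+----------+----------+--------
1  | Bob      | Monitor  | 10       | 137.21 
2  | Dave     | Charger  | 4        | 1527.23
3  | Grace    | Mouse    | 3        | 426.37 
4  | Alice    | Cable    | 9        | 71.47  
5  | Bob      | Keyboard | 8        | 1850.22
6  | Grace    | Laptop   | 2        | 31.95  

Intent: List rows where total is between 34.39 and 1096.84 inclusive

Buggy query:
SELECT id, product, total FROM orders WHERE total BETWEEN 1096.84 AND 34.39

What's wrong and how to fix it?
Bug: The bounds are reversed; BETWEEN a AND b requires a <= b to match anything

Fix: Write BETWEEN 34.39 AND 1096.84

Corrected query:
SELECT id, product, total FROM orders WHERE total BETWEEN 34.39 AND 1096.84

Result:
id | product | total 
---+---------+-------
1  | Monitor | 137.21
3  | Mouse   | 426.37
4  | Cable   | 71.47 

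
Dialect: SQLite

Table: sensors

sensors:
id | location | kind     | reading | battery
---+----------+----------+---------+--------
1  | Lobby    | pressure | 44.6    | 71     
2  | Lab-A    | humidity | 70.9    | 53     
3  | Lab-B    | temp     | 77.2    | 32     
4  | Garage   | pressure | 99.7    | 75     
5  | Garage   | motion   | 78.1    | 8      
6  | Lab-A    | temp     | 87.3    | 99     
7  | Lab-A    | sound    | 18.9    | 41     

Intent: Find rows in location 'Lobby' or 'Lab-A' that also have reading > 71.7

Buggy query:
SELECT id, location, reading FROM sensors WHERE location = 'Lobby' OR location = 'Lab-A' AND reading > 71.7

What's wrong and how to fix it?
Bug: AND binds tighter than OR, so this parses as location = 'Lobby' OR (location = 'Lab-A' AND reading > 71.7)

Fix: Group the OR with parentheses (or use IN), then AND the threshold

Corrected query:
SELECT id, location, reading FROM sensors WHERE (location = 'Lobby' OR location = 'Lab-A') AND reading > 71.7

Result:
id | location | reading
---+----------+--------
6  | Lab-A    | 87.3   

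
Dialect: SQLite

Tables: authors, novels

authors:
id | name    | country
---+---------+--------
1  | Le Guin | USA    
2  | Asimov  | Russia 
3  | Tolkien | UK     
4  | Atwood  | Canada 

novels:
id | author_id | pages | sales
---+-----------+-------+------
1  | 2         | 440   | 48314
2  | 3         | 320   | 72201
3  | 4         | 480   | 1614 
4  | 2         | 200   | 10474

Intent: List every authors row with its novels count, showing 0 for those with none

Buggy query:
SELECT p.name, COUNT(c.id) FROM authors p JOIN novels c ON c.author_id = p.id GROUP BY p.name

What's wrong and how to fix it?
Bug: INNER JOIN drops authors rows that have no matching novels rows

Fix: Switch to LEFT JOIN to retain unmatched parent rows

Corrected query:
SELECT p.name, COUNT(c.id) FROM authors p LEFT JOIN novels c ON c.author_id = p.id GROUP BY p.name

Result:
name    | COUNT(c.id)
--------+------------
Asimov  | 2          
Atwood  | 1          
Le Guin | 0          
Tolkien | 1          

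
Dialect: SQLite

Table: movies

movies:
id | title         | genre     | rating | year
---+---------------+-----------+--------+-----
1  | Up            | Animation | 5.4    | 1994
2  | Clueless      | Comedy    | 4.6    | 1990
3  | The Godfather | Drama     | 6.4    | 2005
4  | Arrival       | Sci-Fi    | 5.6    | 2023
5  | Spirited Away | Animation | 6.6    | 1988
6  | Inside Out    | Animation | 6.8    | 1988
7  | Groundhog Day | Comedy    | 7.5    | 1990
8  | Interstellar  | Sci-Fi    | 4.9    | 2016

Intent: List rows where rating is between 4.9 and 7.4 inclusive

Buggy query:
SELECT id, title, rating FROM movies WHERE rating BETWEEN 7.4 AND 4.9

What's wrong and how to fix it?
Bug: BETWEEN expects the lower bound first; with 7.4 AND 4.9 the range is empty

Fix: Swap the bounds so the smaller value comes first

Corrected query:
SELECT id, title, rating FROM movies WHERE rating BETWEEN 4.9 AND 7.4

Result:
id | title         | rating
---+---------------+-------
1  | Up            | 5.4   
3  | The Godfather | 6.4   
4  | Arrival       | 5.6   
5  | Spirited Away | 6.6   
6  | Inside Out    | 6.8   
8  | Interstellar  | 4.9   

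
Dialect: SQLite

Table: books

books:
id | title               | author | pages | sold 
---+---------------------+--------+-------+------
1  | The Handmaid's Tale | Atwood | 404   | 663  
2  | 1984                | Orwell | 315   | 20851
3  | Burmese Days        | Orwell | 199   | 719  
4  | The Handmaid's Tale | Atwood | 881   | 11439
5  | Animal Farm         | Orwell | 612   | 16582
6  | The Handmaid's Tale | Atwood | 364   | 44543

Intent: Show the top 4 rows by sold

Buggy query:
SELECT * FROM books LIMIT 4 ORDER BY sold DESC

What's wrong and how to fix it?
Bug: ORDER BY cannot follow LIMIT; LIMIT is the final clause

Fix: Swap the clauses: ORDER BY first, then LIMIT

Corrected query:
SELECT * FROM books ORDER BY sold DESC LIMIT 4

Result:
id | title               | author | pages | sold 
---+---------------------+--------+-------+------
6  | The Handmaid's Tale | Atwood | 364   | 44543
2  | 1984                | Orwell | 315   | 20851
5  | Animal Farm         | Orwell | 612   | 16582
4  | The Handmaid's Tale | Atwood | 881   | 11439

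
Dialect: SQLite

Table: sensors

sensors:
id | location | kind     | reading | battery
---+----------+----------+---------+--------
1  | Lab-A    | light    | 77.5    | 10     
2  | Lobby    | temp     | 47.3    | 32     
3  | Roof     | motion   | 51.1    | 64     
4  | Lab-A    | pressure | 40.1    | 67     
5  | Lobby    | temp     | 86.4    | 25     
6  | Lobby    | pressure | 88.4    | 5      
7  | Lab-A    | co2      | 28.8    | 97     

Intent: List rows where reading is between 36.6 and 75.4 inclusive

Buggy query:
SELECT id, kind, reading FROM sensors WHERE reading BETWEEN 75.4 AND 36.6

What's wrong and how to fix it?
Bug: BETWEEN expects the lower bound first; with 75.4 AND 36.6 the range is empty

Fix: Write BETWEEN 36.6 AND 75.4

Corrected query:
SELECT id, kind, reading FROM sensors WHERE reading BETWEEN 36.6 AND 75.4

Result:
id | kind     | reading
---+----------+--------
2  | temp     | 47.3   
3  | motion   | 51.1   
4  | pressure | 40.1   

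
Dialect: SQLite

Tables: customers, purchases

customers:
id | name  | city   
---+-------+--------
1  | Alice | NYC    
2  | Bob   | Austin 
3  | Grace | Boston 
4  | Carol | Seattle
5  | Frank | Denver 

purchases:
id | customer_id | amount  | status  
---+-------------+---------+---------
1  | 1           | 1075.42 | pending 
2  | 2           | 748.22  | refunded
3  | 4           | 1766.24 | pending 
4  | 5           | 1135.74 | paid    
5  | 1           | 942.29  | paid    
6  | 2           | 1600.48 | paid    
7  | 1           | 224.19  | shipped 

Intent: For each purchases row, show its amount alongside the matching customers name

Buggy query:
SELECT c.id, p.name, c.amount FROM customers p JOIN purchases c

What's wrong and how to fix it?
Bug: Missing join condition: each purchases row is matched to all customers rows instead of just its own

Fix: Specify the join condition linking the foreign key to the parent id

Corrected query:
SELECT c.id, p.name, c.amount FROM customers p JOIN purchases c ON c.customer_id = p.id

Result:
id | name  | amount 
---+-------+--------
1  | Alice | 1075.42
2  | Bob   | 748.22 
3  | Carol | 1766.24
4  | Frank | 1135.74
5  | Alice | 942.29 
6  | Bob   | 1600.48
7  | Alice | 224.19 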